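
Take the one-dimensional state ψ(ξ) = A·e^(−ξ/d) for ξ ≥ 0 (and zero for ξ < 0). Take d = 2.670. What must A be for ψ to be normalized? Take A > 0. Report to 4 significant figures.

Require ∫ |ψ|² dξ = 1 over the whole domain.
The integral (without the A² prefactor) comes out to d/2.
Plugging in d = 2.670 yields A = 0.86548.

A ≈ 0.8655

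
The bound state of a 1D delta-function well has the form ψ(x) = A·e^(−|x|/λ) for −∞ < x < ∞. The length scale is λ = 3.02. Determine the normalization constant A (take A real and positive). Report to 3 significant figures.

A ≈ 0.575

Normalization requires ∫|ψ|² dx = 1, integrated from −∞ to ∞.
Recall ∫₀^∞ x^m e^(−x/β) dx = m!·β^(m+1), with ψ = A·e^(−|x|/λ), the integral evaluates to A²·[λ].
Substituting λ = 3.02 gives A² = 0.3311, so A = 0.5754.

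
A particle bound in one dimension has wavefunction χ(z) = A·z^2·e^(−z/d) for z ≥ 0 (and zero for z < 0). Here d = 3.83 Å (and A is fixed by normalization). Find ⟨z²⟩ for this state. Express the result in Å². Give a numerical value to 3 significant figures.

⟨z^2⟩ ≈ 110 Å^2

By definition ⟨z²⟩ = ∫ z^2 |χ(z)|² dz.
Evaluating both integrals, ⟨z²⟩ = 15·d^2/2.
Putting d = 3.83 gives 110.0.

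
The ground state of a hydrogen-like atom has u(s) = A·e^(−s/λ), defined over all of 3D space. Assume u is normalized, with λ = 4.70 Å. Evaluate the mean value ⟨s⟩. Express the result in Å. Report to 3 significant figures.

⟨s⟩ ≈ 7.05 Å

By definition ⟨s⟩ = ∫ s |u(s)|² 4πs² ds.
With ∫₀^∞ s^3 e^(−αs) ds = 3!/α^4, the ratio of the moment integral to the normalization integral gives ⟨s⟩ = 3·λ/2.
With λ = 4.70, ⟨s⟩ = 7.050.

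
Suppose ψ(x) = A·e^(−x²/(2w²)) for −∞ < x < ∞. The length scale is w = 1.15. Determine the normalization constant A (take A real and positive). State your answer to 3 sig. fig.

A ≈ 0.700

Require ∫ |ψ|² dx = 1 over the whole domain.
Using the Gaussian integral ∫_{−∞}^{∞} e^(−αx²) dx = √(π/α), with ψ = A·e^(−x²/(2w²)), the integral evaluates to A²·[√(π)·w].
With w = 1.15: A² = 0.4906 and A = 0.7004.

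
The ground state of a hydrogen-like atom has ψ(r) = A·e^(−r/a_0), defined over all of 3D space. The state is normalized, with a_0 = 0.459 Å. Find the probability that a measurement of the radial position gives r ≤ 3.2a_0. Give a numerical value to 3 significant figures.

With dV = 4πr²dr, the probability is ∫|ψ|² dV over r ≤ 3.2a_0.
Normalization gives A² = 1/(π·a_0^3).
Substituting u = r/a_0, A², 4π and the length scale all cancel in the ratio: P = ∫_{0}^{3.2} u^2·e^(-2·u) du / ∫_{0}^{∞} u^2·e^(-2·u) du.
Using ∫ u^2·e^(-2·u) du = -(2·u^2 + 2·u + 1)·e^(-2·u)/4, the numerator is 1/4 - 697·e^(-32/5)/100 and the denominator is 1/4.
The region integral divided by the full integral gives P = 0.9537.

P ≈ 0.954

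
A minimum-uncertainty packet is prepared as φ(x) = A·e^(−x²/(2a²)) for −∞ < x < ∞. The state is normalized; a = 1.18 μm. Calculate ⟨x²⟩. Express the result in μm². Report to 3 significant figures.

The expectation value is the |φ|²-weighted average of x^2: ∫ x^2|φ|² dx.
The ratio of the moment integral to the normalization integral gives ⟨x²⟩ = a^2/2.
Putting a = 1.18 gives 0.6962.

⟨x^2⟩ ≈ 0.696 μm^2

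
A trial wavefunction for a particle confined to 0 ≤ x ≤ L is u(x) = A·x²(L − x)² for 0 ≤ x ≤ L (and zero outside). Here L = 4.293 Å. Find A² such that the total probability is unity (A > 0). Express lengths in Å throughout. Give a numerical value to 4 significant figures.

A^2 ≈ 0.001272 Å^(-9)

The normalization condition is ∫|u|² dx = 1 from 0 to L.
Expanding the polynomial and integrating term by term, with u = A·x²(L − x)², the integral evaluates to A²·[L^9/630].
So A² = (L^9/630)^(−1).
Substituting L = 4.293 gives A² = 0.0012720, so A = 0.035665.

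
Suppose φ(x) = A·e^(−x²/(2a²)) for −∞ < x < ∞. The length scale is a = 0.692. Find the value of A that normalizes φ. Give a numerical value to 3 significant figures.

The normalization condition is ∫|φ|² dx = 1 from −∞ to ∞.
Using the Gaussian integral ∫_{−∞}^{∞} e^(−αx²) dx = √(π/α), carrying out the integral gives A² · √(π)·a.
With a = 0.692: A² = 0.8153 and A = 0.9029.

A ≈ 0.903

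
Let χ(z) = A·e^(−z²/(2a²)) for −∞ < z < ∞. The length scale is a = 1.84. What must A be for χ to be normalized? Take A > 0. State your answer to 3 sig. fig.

A ≈ 0.554

Normalization requires ∫|χ|² dz = 1, integrated from −∞ to ∞.
With χ = A·e^(−z²/(2a²)), the integral evaluates to A²·[√(π)·a].
Setting this equal to 1 gives A² = 1/(√(π)·a).
Plugging in a = 1.84 yields A = 0.5537.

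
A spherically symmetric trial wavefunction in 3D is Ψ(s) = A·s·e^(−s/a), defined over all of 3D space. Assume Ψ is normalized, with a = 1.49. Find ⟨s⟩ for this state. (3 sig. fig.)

⟨s⟩ = ∫ s |Ψ|² 4πs² ds over the full domain.
Recall ∫₀^∞ s^m e^(−s/β) ds = m!·β^(m+1), the ratio of the moment integral to the normalization integral gives ⟨s⟩ = 5·a/2.
Putting a = 1.49 gives 3.725.

⟨s⟩ ≈ 3.73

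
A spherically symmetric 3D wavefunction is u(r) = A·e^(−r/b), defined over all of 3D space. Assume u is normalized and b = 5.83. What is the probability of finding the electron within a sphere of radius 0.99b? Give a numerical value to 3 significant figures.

P ≈ 0.318

Integrate the radial probability density 4πr²|u|² over r ≤ 0.99b.
A² is fixed by ∫₀^∞ 4πr²|u|² dr = 1, i.e. A² = (π·b^3)^(−1).
Let t = r/b; then A², 4π and the length scale all cancel, so P = ∫_{0}^{0.99} t^2·e^(-2·t) dt ÷ ∫_{0}^{∞} t^2·e^(-2·t) dt.
An antiderivative of t^2·e^(-2·t) is -(2·t^2 + 2·t + 1)·e^(-2·t)/4; evaluating from 0 to 0.99 gives ≈ 0.079478, while the full integral is 1/4.
Taking the ratio yields P = 0.3179.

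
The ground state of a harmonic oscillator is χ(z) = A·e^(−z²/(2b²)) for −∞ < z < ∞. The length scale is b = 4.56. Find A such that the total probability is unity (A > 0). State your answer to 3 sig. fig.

A ≈ 0.352

Normalization requires ∫|χ|² dz = 1, integrated from −∞ to ∞.
With χ = A·e^(−z²/(2b²)), the integral evaluates to A²·[√(π)·b].
Setting this equal to 1 gives A² = 1/(√(π)·b).
With b = 4.56: A² = 0.1237 and A = 0.3517.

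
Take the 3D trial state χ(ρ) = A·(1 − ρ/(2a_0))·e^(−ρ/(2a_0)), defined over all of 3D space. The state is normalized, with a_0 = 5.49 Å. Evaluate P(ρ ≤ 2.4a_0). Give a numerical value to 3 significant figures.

With dV = 4πρ²dρ, the probability is ∫|χ|² dV over ρ ≤ 2.4a_0.
Normalization gives A² = 1/(8·π·a_0^3).
In terms of u = ρ/a_0 (A², 4π and the length scale all cancel between numerator and denominator), P = [∫_{0}^{2.4} u^2·(1 - u/2)^2·e^(-u) du] / [∫_{0}^{∞} u^2·(1 - u/2)^2·e^(-u) du].
An antiderivative of u^2·(1 - u/2)^2·e^(-u) is -(u^4/4 + u^2 + 2·u + 2)·e^(-u); evaluating from 0 to 2.4 gives ≈ 0.10813, while the full integral is 2.
This evaluates to P = 0.05407.

P ≈ 0.0541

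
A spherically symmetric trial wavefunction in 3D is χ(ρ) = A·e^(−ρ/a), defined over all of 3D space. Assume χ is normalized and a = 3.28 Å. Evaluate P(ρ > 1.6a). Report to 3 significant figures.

P ≈ 0.380

With dV = 4πρ²dρ, the probability is ∫|χ|² dV over ρ > 1.6a.
The full normalization integral is A²·[π·a^3] = 1, fixing A².
Let u = ρ/a; then A², 4π and the length scale all cancel, so P = ∫_{1.6}^{∞} u^2·e^(-2·u) du ÷ ∫_{0}^{∞} u^2·e^(-2·u) du.
With ∫ u^2·e^(-2·u) du = -(2·u^2 + 2·u + 1)·e^(-2·u)/4 + C, the region integral is 233·e^(-16/5)/100 and the full one is 1/4.
The region integral divided by the full integral gives P = 0.3799.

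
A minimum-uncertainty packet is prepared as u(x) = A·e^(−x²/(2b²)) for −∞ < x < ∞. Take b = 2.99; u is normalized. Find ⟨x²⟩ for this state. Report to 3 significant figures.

⟨x²⟩ = ∫ x^2 |u|² dx over the full domain.
The ratio of the moment integral to the normalization integral gives ⟨x²⟩ = b^2/2.
With b = 2.99, ⟨x^2⟩ = 4.470.

⟨x^2⟩ ≈ 4.47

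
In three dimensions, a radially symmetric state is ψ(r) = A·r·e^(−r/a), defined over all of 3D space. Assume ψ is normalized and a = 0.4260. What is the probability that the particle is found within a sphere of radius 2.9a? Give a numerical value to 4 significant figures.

With dV = 4πr²dr, the probability is ∫|ψ|² dV over r ≤ 2.9a.
A² is fixed by ∫₀^∞ 4πr²|ψ|² dr = 1, i.e. A² = (3·π·a^5)^(−1).
In terms of u = r/a (A², 4π and the length scale all cancel between numerator and denominator), P = [∫_{0}^{2.9} u^4·e^(-2·u) du] / [∫_{0}^{∞} u^4·e^(-2·u) du].
With ∫ u^4·e^(-2·u) du = -(u^4/2 + u^3 + 3·u^2/2 + 3·u/2 + 3/4)·e^(-2·u) + C, the region integral is ≈ 0.515461 and the full one is 3/4.
The region integral divided by the full integral gives P = 0.68728.

P ≈ 0.6873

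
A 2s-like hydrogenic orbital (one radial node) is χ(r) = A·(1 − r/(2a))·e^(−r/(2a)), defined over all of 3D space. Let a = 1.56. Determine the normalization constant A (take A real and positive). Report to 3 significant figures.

We need A² ∫|f|² 4πr² dr = 1, taking the integral from 0 to ∞.
The angular integral contributes 4π, leaving ∫₀^∞ r²|χ|² dr.
With ∫₀^∞ r^4 e^(−αr) dr = 4!/α^5, carrying out the integral gives A² · 8·π·a^3.
Hence A² = 1/[8·π·a^3].
Substituting a = 1.56 gives A² = 0.01048, so A = 0.1024.

A ≈ 0.102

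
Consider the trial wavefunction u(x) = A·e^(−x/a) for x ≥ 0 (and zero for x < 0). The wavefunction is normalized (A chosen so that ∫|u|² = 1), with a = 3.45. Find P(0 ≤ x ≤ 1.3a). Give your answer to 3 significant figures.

The probability is P = ∫ |u|² dx over [0, 1.3a].
The normalization integral ∫|u|²dx over the whole domain equals a/2·A², and A² cancels in the ratio.
Let t = x/a; then A² and the length scale cancel, so P = ∫_{0}^{1.3} e^(-2·t) dt ÷ ∫_{0}^{∞} e^(-2·t) dt.
An antiderivative of e^(-2·t) is -e^(-2·t)/2; evaluating from 0 to 1.3 gives 1/2 - e^(-13/5)/2, while the full integral is 1/2.
The result is P = 0.9257.

P ≈ 0.926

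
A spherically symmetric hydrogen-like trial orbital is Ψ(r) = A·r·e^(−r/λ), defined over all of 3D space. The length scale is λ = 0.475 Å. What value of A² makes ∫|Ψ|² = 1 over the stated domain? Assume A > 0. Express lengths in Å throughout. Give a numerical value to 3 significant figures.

A^2 ≈ 4.39 Å^(-5)

The normalization condition is ∫|Ψ|² 4πr² dr = 1 from 0 to ∞.
In 3D with spherical symmetry the volume element is 4πr² dr.
With ∫₀^∞ r^4 e^(−αr) dr = 4!/α^5, the integral (without the A² prefactor) comes out to 3·π·λ^5.
Hence A² = 1/[3·π·λ^5].
Substituting λ = 0.475 gives A² = 4.388, so A = 2.095.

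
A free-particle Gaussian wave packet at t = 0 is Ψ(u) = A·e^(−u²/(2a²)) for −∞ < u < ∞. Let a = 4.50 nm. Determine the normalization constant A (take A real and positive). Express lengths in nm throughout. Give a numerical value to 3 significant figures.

A ≈ 0.354 nm^(-1/2)

Normalization requires ∫|Ψ|² du = 1, integrated from −∞ to ∞.
Using the Gaussian integral ∫_{−∞}^{∞} e^(−αu²) du = √(π/α), with Ψ = A·e^(−u²/(2a²)), the integral evaluates to A²·[√(π)·a].
So A² = (√(π)·a)^(−1).
Plugging in a = 4.50 yields A = 0.3541.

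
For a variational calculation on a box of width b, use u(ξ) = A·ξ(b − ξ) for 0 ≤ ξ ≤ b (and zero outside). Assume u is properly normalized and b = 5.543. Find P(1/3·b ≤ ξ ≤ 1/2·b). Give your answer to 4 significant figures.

P ≈ 0.2901

|u|² is the probability density, so P = ∫_{1/3·b}^{1/2·b} |u|² dξ.
With A² fixed by ∫|u|² = 1, i.e. A² = (b^5/30)^(−1), substitute and integrate.
In terms of t = ξ/b (A² and the length scale cancel between numerator and denominator), P = [∫_{1/3}^{1/2} t^2·(1 - t)^2 dt] / [∫_{0}^{1} t^2·(1 - t)^2 dt].
Using ∫ t^2·(1 - t)^2 dt = t^3·(6·t^2 - 15·t + 10)/30, the numerator is 47/4860 and the denominator is 1/30.
This works out to P = 47/162.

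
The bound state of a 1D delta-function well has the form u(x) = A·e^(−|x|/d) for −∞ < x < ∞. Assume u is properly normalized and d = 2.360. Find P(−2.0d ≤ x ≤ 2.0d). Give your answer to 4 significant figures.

|u|² is the probability density, so P = ∫_{−2.0d}^{2.0d} |u|² dx.
Since A² = 1/(d), this is the region integral divided by the full normalization integral.
Both integrals are even about x = 0, so only the x ≥ 0 halves are needed (the factors of 2 cancel). Let t = x/d; then A² and the length scale cancel, so P = ∫_{0}^{2.0} e^(-2·t) dt ÷ ∫_{0}^{∞} e^(-2·t) dt.
Using ∫ e^(-2·t) dt = -e^(-2·t)/2, the numerator is 1/2 - e^(-4)/2 and the denominator is 1/2.
The result is P = 0.98168.

P ≈ 0.9817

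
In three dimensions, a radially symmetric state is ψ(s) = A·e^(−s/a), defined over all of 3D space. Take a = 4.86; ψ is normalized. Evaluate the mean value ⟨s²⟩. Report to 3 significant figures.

⟨s^2⟩ ≈ 70.9

By definition ⟨s²⟩ = ∫ s^2 |ψ(s)|² 4πs² ds.
Using ∫₀^∞ sⁿ e^(−αs) ds = n!/αⁿ⁺¹, the ratio of the moment integral to the normalization integral gives ⟨s²⟩ = 3·a^2.
With a = 4.86, ⟨s^2⟩ = 70.86.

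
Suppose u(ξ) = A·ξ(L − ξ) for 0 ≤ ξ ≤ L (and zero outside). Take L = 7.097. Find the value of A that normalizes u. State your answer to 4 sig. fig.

Normalization requires ∫|u|² dξ = 1, integrated from 0 to L.
Expanding the polynomial and integrating term by term, with u = A·ξ(L − ξ), the integral evaluates to A²·[L^5/30].
Hence A² = 1/[L^5/30].
With L = 7.097: A² = 0.0016663 and A = 0.040820.

A ≈ 0.04082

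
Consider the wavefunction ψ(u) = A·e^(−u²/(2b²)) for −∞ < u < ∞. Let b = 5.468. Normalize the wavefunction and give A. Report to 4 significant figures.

The normalization condition is ∫|ψ|² du = 1 from −∞ to ∞.
With ∫_{−∞}^{∞} u^(2m) e^(−αu²) du = (2m−1)!!·√π / (2^m α^(m+1/2)), carrying out the integral gives A² · √(π)·b.
Setting this equal to 1 gives A² = 1/(√(π)·b).
Substituting b = 5.468 gives A² = 0.10318, so A = 0.32122.

A ≈ 0.3212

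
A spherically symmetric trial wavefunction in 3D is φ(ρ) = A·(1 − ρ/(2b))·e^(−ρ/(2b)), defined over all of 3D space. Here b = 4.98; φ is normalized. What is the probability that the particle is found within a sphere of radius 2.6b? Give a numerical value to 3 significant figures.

P ≈ 0.0573

Integrate the radial probability density 4πρ²|φ|² over ρ ≤ 2.6b.
A² is fixed by ∫₀^∞ 4πρ²|φ|² dρ = 1, i.e. A² = (8·π·b^3)^(−1).
Substituting u = ρ/b, A², 4π and the length scale all cancel in the ratio: P = ∫_{0}^{2.6} u^2·(1 - u/2)^2·e^(-u) du / ∫_{0}^{∞} u^2·(1 - u/2)^2·e^(-u) du.
Using ∫ u^2·(1 - u/2)^2·e^(-u) du = -(u^4/4 + u^2 + 2·u + 2)·e^(-u), the numerator is ≈ 0.11461 and the denominator is 2.
This evaluates to P = 0.05730.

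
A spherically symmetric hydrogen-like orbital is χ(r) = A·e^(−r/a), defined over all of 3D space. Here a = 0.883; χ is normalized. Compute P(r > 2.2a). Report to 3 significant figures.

Integrate the radial probability density 4πr²|χ|² over r > 2.2a.
Normalization gives A² = 1/(π·a^3).
Substituting u = r/a, A², 4π and the length scale all cancel in the ratio: P = ∫_{2.2}^{∞} u^2·e^(-2·u) du / ∫_{0}^{∞} u^2·e^(-2·u) du.
With ∫ u^2·e^(-2·u) du = -(2·u^2 + 2·u + 1)·e^(-2·u)/4 + C, the region integral is 377·e^(-22/5)/100 and the full one is 1/4.
This evaluates to P = 0.1851.

P ≈ 0.185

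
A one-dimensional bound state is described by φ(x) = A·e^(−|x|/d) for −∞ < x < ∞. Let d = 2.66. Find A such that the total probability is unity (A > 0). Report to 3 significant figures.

A ≈ 0.613

Require ∫ |φ|² dx = 1 over the whole domain.
∫|φ|² dx = A²·(d).
So A² = (d)^(−1).
Substituting d = 2.66 gives A² = 0.3759, so A = 0.6131.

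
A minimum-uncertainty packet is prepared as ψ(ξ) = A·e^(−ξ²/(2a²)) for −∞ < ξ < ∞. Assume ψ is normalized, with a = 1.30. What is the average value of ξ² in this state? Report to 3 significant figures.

⟨ξ^2⟩ ≈ 0.845

⟨ξ²⟩ = ∫ ξ^2 |ψ|² dξ over the full domain.
Using the Gaussian integral ∫_{−∞}^{∞} e^(−αξ²) dξ = √(π/α), the ratio of the moment integral to the normalization integral gives ⟨ξ²⟩ = a^2/2.
Putting a = 1.30 gives 0.8450.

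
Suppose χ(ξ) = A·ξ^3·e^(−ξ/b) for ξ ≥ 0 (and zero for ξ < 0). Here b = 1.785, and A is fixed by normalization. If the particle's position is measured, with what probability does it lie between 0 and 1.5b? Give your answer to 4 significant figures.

P ≈ 0.03351

P = ∫_{0}^{1.5b} |χ(ξ)|² dξ.
With A² fixed by ∫|χ|² = 1, i.e. A² = (45·b^7/8)^(−1), substitute and integrate.
Substituting u = ξ/b, A² and the length scale cancel in the ratio: P = ∫_{0}^{1.5} u^6·e^(-2·u) du / ∫_{0}^{∞} u^6·e^(-2·u) du.
An antiderivative of u^6·e^(-2·u) is -(4·u^6 + 12·u^5 + 30·u^4 + 60·u^3 + 90·u^2 + 90·u + 45)·e^(-2·u)/8; evaluating from 0 to 1.5 gives ≈ 0.188486, while the full integral is 45/8.
The result is P = 0.033509.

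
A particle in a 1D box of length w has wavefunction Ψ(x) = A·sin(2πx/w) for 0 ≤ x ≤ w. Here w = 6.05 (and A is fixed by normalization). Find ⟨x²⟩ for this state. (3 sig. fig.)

The expectation value is the |Ψ|²-weighted average of x^2: ∫ x^2|Ψ|² dx.
With ∫₀^w sin²(nπx/w) dx = w/2, the ratio of the moment integral to the normalization integral gives ⟨x²⟩ = -w^2/(8·π^2) + w^2/3.
Putting w = 6.05 gives 11.74.

⟨x^2⟩ ≈ 11.7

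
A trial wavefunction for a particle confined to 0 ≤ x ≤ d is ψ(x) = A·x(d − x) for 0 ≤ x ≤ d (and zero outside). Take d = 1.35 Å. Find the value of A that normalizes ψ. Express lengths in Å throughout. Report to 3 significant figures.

The normalization condition is ∫|ψ|² dx = 1 from 0 to d.
The integral (without the A² prefactor) comes out to d^5/30.
Hence A² = 1/[d^5/30].
Substituting d = 1.35 gives A² = 6.690, so A = 2.587.

A ≈ 2.59 Å^(-5/2)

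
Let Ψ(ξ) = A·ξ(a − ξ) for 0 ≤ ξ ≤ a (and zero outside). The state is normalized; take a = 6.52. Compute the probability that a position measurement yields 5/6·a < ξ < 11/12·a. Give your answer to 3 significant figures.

P = ∫_{5/6·a}^{11/12·a} |Ψ(ξ)|² dξ.
The normalization integral ∫|Ψ|²dξ over the whole domain equals a^5/30·A², and A² cancels in the ratio.
In terms of u = ξ/a (A² and the length scale cancel between numerator and denominator), P = [∫_{5/6}^{11/12} u^2·(1 - u)^2 du] / [∫_{0}^{1} u^2·(1 - u)^2 du].
An antiderivative of u^2·(1 - u)^2 is u^3·(6·u^2 - 15·u + 10)/30; evaluating from 5/6 to 11/12 gives ≈ 0.0010135, while the full integral is 1/30.
Evaluating gives P = 0.03041.

P ≈ 0.0304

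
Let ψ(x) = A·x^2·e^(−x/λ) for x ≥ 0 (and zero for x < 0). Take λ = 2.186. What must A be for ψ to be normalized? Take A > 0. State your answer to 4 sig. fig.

A ≈ 0.1634

Normalization requires ∫|ψ|² dx = 1, integrated from 0 to ∞.
∫|ψ|² dx = A²·(3·λ^5/4).
Plugging in λ = 2.186 yields A = 0.16343.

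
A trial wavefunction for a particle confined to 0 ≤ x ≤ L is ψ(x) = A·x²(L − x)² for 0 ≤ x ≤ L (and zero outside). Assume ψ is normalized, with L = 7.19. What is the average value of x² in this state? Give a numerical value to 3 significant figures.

⟨x²⟩ = ∫ x^2 |ψ|² dx over the full domain.
The ratio of the moment integral to the normalization integral gives ⟨x²⟩ = 3·L^2/11.
With L = 7.19, ⟨x^2⟩ = 14.10.

⟨x^2⟩ ≈ 14.1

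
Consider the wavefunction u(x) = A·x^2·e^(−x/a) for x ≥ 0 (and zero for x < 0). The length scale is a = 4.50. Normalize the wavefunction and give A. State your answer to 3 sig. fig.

We need A² ∫|f|² dx = 1, taking the integral from 0 to ∞.
With ∫₀^∞ x^4 e^(−αx) dx = 4!/α^5, with u = A·x^2·e^(−x/a), the integral evaluates to A²·[3·a^5/4].
Substituting a = 4.50 gives A² = 0.0007226, so A = 0.02688.

A ≈ 0.0269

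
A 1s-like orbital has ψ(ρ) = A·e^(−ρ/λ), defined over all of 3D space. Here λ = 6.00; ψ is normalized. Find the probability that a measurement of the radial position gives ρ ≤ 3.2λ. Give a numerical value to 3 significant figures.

P ≈ 0.954

Integrate the radial probability density 4πρ²|ψ|² over ρ ≤ 3.2λ.
Normalization gives A² = 1/(π·λ^3).
In terms of u = ρ/λ (A², 4π and the length scale all cancel between numerator and denominator), P = [∫_{0}^{3.2} u^2·e^(-2·u) du] / [∫_{0}^{∞} u^2·e^(-2·u) du].
An antiderivative of u^2·e^(-2·u) is -(2·u^2 + 2·u + 1)·e^(-2·u)/4; evaluating from 0 to 3.2 gives 1/4 - 697·e^(-32/5)/100, while the full integral is 1/4.
This evaluates to P = 0.9537.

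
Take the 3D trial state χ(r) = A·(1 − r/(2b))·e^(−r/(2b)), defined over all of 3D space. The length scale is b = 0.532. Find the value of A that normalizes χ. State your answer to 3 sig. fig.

The normalization condition is ∫|χ|² 4πr² dr = 1 from 0 to ∞.
With ∫₀^∞ r^4 e^(−αr) dr = 4!/α^5, carrying out the integral gives A² · 8·π·b^3.
With b = 0.532: A² = 0.2643 and A = 0.5141.

A ≈ 0.514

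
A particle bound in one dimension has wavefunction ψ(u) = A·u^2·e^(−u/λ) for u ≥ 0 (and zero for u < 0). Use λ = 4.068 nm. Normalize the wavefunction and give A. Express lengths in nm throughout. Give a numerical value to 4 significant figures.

We need A² ∫|f|² du = 1, taking the integral from 0 to ∞.
∫|ψ|² du = A²·(3·λ^5/4).
Hence A² = 1/[3·λ^5/4].
Plugging in λ = 4.068 yields A = 0.034595.

A ≈ 0.03460 nm^(-5/2)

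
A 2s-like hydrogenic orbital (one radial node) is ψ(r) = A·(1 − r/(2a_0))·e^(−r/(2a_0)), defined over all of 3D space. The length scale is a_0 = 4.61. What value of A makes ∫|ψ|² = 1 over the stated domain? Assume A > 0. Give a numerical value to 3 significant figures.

Require ∫ |ψ|² 4πr² dr = 1 over the whole domain.
In 3D with spherical symmetry the volume element is 4πr² dr.
Recall ∫₀^∞ r^m e^(−r/β) dr = m!·β^(m+1), with ψ = A·(1 − r/(2a_0))·e^(−r/(2a_0)), the integral evaluates to A²·[8·π·a_0^3].
So A² = (8·π·a_0^3)^(−1).
With a_0 = 4.61: A² = 0.0004061 and A = 0.02015.

A ≈ 0.0202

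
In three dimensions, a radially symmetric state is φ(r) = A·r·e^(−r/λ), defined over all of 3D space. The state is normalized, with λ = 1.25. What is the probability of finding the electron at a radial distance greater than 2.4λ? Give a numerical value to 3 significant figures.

With dV = 4πr²dr, the probability is ∫|φ|² dV over r > 2.4λ.
A² is fixed by ∫₀^∞ 4πr²|φ|² dr = 1, i.e. A² = (3·π·λ^5)^(−1).
Substituting u = r/λ, A², 4π and the length scale all cancel in the ratio: P = ∫_{2.4}^{∞} u^4·e^(-2·u) du / ∫_{0}^{∞} u^4·e^(-2·u) du.
With ∫ u^4·e^(-2·u) du = -(u^4/2 + u^3 + 3·u^2/2 + 3·u/2 + 3/4)·e^(-2·u) + C, the region integral is ≈ 0.35719 and the full one is 3/4.
The region integral divided by the full integral gives P = 0.4763.

P ≈ 0.476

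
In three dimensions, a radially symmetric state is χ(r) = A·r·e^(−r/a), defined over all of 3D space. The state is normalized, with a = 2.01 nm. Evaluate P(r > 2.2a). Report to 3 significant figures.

P ≈ 0.551

With dV = 4πr²dr, the probability is ∫|χ|² dV over r > 2.2a.
Normalization gives A² = 1/(3·π·a^5).
Substituting u = r/a, A², 4π and the length scale all cancel in the ratio: P = ∫_{2.2}^{∞} u^4·e^(-2·u) du / ∫_{0}^{∞} u^4·e^(-2·u) du.
Using ∫ u^4·e^(-2·u) du = -(u^4/2 + u^3 + 3·u^2/2 + 3·u/2 + 3/4)·e^(-2·u), the numerator is ≈ 0.41339 and the denominator is 3/4.
This evaluates to P = 0.5512.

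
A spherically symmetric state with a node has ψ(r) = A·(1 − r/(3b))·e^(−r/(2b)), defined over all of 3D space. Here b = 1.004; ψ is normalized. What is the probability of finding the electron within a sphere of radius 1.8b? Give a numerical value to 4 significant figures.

P = ∫ |ψ|² 4πr² dr over r ≤ 1.8b.
A² is fixed by ∫₀^∞ 4πr²|ψ|² dr = 1, i.e. A² = (8·π·b^3/3)^(−1).
Let u = r/b; then A², 4π and the length scale all cancel, so P = ∫_{0}^{1.8} u^2·(1 - u/3)^2·e^(-u) du ÷ ∫_{0}^{∞} u^2·(1 - u/3)^2·e^(-u) du.
An antiderivative of u^2·(1 - u/3)^2·e^(-u) is (-u^4 + 2·u^3 - 3·u^2 - 6·u - 6)·e^(-u)/9; evaluating from 0 to 1.8 gives 2/3 - 5282·e^(-9/5)/1875, while the full integral is 2/3.
Taking the ratio yields P = 0.30151.

P ≈ 0.3015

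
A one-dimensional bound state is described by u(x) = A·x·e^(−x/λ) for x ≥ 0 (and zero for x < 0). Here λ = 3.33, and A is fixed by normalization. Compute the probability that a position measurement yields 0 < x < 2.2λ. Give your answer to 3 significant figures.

P = ∫_{0}^{2.2λ} |u(x)|² dx.
The normalization integral ∫|u|²dx over the whole domain equals λ^3/4·A², and A² cancels in the ratio.
Let t = x/λ; then A² and the length scale cancel, so P = ∫_{0}^{2.2} t^2·e^(-2·t) dt ÷ ∫_{0}^{∞} t^2·e^(-2·t) dt.
An antiderivative of t^2·e^(-2·t) is -(2·t^2 + 2·t + 1)·e^(-2·t)/4; evaluating from 0 to 2.2 gives 1/4 - 377·e^(-22/5)/100, while the full integral is 1/4.
Taking the ratio, P = 0.8149.

P ≈ 0.815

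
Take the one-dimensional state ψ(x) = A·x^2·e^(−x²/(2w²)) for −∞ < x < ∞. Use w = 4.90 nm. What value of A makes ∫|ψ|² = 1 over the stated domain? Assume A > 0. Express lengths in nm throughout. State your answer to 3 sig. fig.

The normalization condition is ∫|ψ|² dx = 1 from −∞ to ∞.
Differentiating ∫e^(−αx²) dx = √(π/α) under α to get the higher moments, with ψ = A·x^2·e^(−x²/(2w²)), the integral evaluates to A²·[3·√(π)·w^5/4].
So A² = (3·√(π)·w^5/4)^(−1).
Substituting w = 4.90 gives A² = 0.0002663, so A = 0.01632.

A ≈ 0.0163 nm^(-5/2)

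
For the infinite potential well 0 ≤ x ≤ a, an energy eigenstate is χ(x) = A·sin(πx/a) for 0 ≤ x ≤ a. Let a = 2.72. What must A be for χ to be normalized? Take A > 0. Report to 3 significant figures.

A ≈ 0.857

The normalization condition is ∫|χ|² dx = 1 from 0 to a.
Using sin²θ = (1 − cos 2θ)/2, with χ = A·sin(πx/a), the integral evaluates to A²·[a/2].
So A² = (a/2)^(−1).
With a = 2.72: A² = 0.7353 and A = 0.8575.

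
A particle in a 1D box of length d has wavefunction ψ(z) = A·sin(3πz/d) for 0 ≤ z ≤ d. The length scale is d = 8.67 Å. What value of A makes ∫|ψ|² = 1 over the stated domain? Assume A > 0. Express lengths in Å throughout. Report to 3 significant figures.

We need A² ∫|f|² dz = 1, taking the integral from 0 to d.
∫|ψ|² dz = A²·(d/2).
Plugging in d = 8.67 yields A = 0.4803.

A ≈ 0.480 Å^(-1/2)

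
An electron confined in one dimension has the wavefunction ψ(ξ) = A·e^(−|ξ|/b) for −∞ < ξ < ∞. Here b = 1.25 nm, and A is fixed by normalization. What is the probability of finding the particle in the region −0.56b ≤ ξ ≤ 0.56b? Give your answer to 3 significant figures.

P = ∫_{−0.56b}^{0.56b} |ψ(ξ)|² dξ.
With A² fixed by ∫|ψ|² = 1, i.e. A² = (b)^(−1), substitute and integrate.
By symmetry take twice the ξ ≥ 0 contribution in numerator and denominator; the 2's cancel. In terms of u = ξ/b (A² and the length scale cancel between numerator and denominator), P = [∫_{0}^{0.56} e^(-2·u) du] / [∫_{0}^{∞} e^(-2·u) du].
Using ∫ e^(-2·u) du = -e^(-2·u)/2, the numerator is 1/2 - e^(-28/25)/2 and the denominator is 1/2.
This works out to P = 0.6737.

P ≈ 0.674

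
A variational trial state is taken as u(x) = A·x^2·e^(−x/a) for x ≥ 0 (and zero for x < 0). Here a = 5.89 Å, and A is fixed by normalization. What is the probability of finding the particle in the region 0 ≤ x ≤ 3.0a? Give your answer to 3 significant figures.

P ≈ 0.715

|u|² is the probability density, so P = ∫_{0}^{3.0a} |u|² dx.
With A² fixed by ∫|u|² = 1, i.e. A² = (3·a^5/4)^(−1), substitute and integrate.
In terms of t = x/a (A² and the length scale cancel between numerator and denominator), P = [∫_{0}^{3.0} t^4·e^(-2·t) dt] / [∫_{0}^{∞} t^4·e^(-2·t) dt].
An antiderivative of t^4·e^(-2·t) is -(t^4/2 + t^3 + 3·t^2/2 + 3·t/2 + 3/4)·e^(-2·t); evaluating from 0 to 3.0 gives 3/4 - 345·e^(-6)/4, while the full integral is 3/4.
This works out to P = 0.7149.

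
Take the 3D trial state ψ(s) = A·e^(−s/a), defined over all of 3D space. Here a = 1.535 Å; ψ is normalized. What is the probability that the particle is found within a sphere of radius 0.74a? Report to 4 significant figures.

P ≈ 0.1861

With dV = 4πs²ds, the probability is ∫|ψ|² dV over s ≤ 0.74a.
Normalization gives A² = 1/(π·a^3).
Let u = s/a; then A², 4π and the length scale all cancel, so P = ∫_{0}^{0.74} u^2·e^(-2·u) du ÷ ∫_{0}^{∞} u^2·e^(-2·u) du.
With ∫ u^2·e^(-2·u) du = -(2·u^2 + 2·u + 1)·e^(-2·u)/4 + C, the region integral is 1/4 - 4469·e^(-37/25)/5000 and the full one is 1/4.
The region integral divided by the full integral gives P = 0.18615.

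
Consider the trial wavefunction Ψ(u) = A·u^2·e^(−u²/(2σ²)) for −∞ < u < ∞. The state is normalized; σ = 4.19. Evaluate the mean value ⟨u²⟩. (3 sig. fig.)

⟨u^2⟩ ≈ 43.9

By definition ⟨u²⟩ = ∫ u^2 |Ψ(u)|² du.
Evaluating both integrals, ⟨u²⟩ = 5·σ^2/2.
With σ = 4.19, ⟨u^2⟩ = 43.89.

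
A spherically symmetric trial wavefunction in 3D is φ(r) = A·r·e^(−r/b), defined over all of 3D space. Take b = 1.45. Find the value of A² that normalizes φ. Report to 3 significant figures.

A^2 ≈ 0.0166

The normalization condition is ∫|φ|² 4πr² dr = 1 from 0 to ∞.
The angular integral contributes 4π, leaving ∫₀^∞ r²|φ|² dr.
With ∫₀^∞ r^4 e^(−αr) dr = 4!/α^5, the integral (without the A² prefactor) comes out to 3·π·b^5.
Hence A² = 1/[3·π·b^5].
Plugging in b = 1.45 yields A = 0.1287.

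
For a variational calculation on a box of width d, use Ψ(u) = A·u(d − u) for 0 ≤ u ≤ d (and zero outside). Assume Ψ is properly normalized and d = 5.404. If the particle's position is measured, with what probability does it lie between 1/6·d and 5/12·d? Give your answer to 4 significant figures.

P ≈ 0.3111

The probability is P = ∫ |Ψ|² du over [1/6·d, 5/12·d].
Since A² = 1/(d^5/30), this is the region integral divided by the full normalization integral.
Substituting t = u/d, A² and the length scale cancel in the ratio: P = ∫_{1/6}^{5/12} t^2·(1 - t)^2 dt / ∫_{0}^{1} t^2·(1 - t)^2 dt.
An antiderivative of t^2·(1 - t)^2 is t^3·(6·t^2 - 15·t + 10)/30; evaluating from 1/6 to 5/12 gives ≈ 0.0103709, while the full integral is 1/30.
Taking the ratio, P = 0.31113.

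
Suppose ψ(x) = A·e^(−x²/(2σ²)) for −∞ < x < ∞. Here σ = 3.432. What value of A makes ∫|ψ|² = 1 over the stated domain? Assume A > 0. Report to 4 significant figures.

Require ∫ |ψ|² dx = 1 over the whole domain.
Differentiating ∫e^(−αx²) dx = √(π/α) under α to get the higher moments, with ψ = A·e^(−x²/(2σ²)), the integral evaluates to A²·[√(π)·σ].
With σ = 3.432: A² = 0.16439 and A = 0.40545.

A ≈ 0.4055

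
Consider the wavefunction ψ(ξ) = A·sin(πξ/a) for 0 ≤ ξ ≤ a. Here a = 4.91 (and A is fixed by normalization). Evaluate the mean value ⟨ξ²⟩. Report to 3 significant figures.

⟨ξ^2⟩ ≈ 6.81

⟨ξ²⟩ = ∫ ξ^2 |ψ|² dξ over the full domain.
With ∫₀^a sin²(nπξ/a) dξ = a/2, evaluating both integrals, ⟨ξ²⟩ = -a^2/(2·π^2) + a^2/3.
With a = 4.91, ⟨ξ^2⟩ = 6.815.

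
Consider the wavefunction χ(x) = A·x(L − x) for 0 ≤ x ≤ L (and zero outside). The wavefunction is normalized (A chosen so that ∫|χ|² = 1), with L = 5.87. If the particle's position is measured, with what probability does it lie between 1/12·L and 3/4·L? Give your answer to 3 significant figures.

P ≈ 0.891

|χ|² is the probability density, so P = ∫_{1/12·L}^{3/4·L} |χ|² dx.
With A² fixed by ∫|χ|² = 1, i.e. A² = (L^5/30)^(−1), substitute and integrate.
In terms of u = x/L (A² and the length scale cancel between numerator and denominator), P = [∫_{1/12}^{3/4} u^2·(1 - u)^2 du] / [∫_{0}^{1} u^2·(1 - u)^2 du].
Using ∫ u^2·(1 - u)^2 du = u^3·(6·u^2 - 15·u + 10)/30, the numerator is ≈ 0.029713 and the denominator is 1/30.
The result is P = 4621/5184.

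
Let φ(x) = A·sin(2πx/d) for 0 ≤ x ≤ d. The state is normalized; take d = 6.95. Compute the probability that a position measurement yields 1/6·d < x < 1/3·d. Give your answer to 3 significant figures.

P ≈ 0.304

|φ|² is the probability density, so P = ∫_{1/6·d}^{1/3·d} |φ|² dx.
With A² fixed by ∫|φ|² = 1, i.e. A² = (d/2)^(−1), substitute and integrate.
Substituting u = x/d, A² and the length scale cancel in the ratio: P = ∫_{1/6}^{1/3} sin(2·π·u)^2 du / ∫_{0}^{1} sin(2·π·u)^2 du.
Using ∫ sin(2·π·u)^2 du = u/2 - sin(4·π·u)/(8·π), the numerator is √(3)/(8·π) + 1/12 and the denominator is 1/2.
Taking the ratio, P = (√(3)/4 + π/6)/π.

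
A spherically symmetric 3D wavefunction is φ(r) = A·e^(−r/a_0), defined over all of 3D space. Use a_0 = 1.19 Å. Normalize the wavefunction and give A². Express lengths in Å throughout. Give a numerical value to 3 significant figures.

We need A² ∫|f|² 4πr² dr = 1, taking the integral from 0 to ∞.
(Spherical symmetry: dV = 4πr² dr.)
With ∫₀^∞ r^2 e^(−αr) dr = 2!/α^3, the integral (without the A² prefactor) comes out to π·a_0^3.
Hence A² = 1/[π·a_0^3].
Substituting a_0 = 1.19 gives A² = 0.1889, so A = 0.4346.

A^2 ≈ 0.189 Å^(-3)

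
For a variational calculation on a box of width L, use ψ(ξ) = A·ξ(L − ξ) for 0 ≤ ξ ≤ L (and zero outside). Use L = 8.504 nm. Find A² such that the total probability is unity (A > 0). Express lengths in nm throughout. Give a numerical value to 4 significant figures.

A^2 ≈ 0.0006745 nm^(-5)

Require ∫ |ψ|² dξ = 1 over the whole domain.
Expanding the polynomial and integrating term by term, carrying out the integral gives A² · L^5/30.
So A² = (L^5/30)^(−1).
Plugging in L = 8.504 yields A = 0.025972.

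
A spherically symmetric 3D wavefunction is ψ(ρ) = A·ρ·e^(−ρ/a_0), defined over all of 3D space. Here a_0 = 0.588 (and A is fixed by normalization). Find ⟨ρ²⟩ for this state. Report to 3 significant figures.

⟨ρ^2⟩ ≈ 2.59

⟨ρ²⟩ = ∫ ρ^2 |ψ|² 4πρ² dρ over the full domain.
Using ∫₀^∞ ρⁿ e^(−αρ) dρ = n!/αⁿ⁺¹, the ratio of the moment integral to the normalization integral gives ⟨ρ²⟩ = 15·a_0^2/2.
Putting a_0 = 0.588 gives 2.593.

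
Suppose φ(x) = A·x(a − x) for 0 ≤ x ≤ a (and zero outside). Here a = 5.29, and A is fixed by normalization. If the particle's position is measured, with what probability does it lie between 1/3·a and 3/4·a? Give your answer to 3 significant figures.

The probability is P = ∫ |φ|² dx over [1/3·a, 3/4·a].
With A² fixed by ∫|φ|² = 1, i.e. A² = (a^5/30)^(−1), substitute and integrate.
Substituting u = x/a, A² and the length scale cancel in the ratio: P = ∫_{1/3}^{3/4} u^2·(1 - u)^2 du / ∫_{0}^{1} u^2·(1 - u)^2 du.
With ∫ u^2·(1 - u)^2 du = u^3·(6·u^2 - 15·u + 10)/30 + C, the region integral is ≈ 0.022887 and the full one is 1/30.
This works out to P = 0.6866.

P ≈ 0.687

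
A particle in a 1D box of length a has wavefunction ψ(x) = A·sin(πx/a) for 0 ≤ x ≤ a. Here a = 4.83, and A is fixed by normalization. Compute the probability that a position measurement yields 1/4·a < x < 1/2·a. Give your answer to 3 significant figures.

|ψ|² is the probability density, so P = ∫_{1/4·a}^{1/2·a} |ψ|² dx.
Since A² = 1/(a/2), this is the region integral divided by the full normalization integral.
Substituting u = x/a, A² and the length scale cancel in the ratio: P = ∫_{1/4}^{1/2} sin(π·u)^2 du / ∫_{0}^{1} sin(π·u)^2 du.
With ∫ sin(π·u)^2 du = u/2 - sin(2·π·u)/(4·π) + C, the region integral is 1/(4·π) + 1/8 and the full one is 1/2.
The result is P = (2 + π)/(4·π).

P ≈ 0.409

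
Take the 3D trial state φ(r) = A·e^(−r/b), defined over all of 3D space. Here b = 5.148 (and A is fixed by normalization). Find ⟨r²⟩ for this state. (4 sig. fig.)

⟨r^2⟩ ≈ 79.51

⟨r²⟩ = ∫ r^2 |φ|² 4πr² dr over the full domain.
Using ∫₀^∞ rⁿ e^(−αr) dr = n!/αⁿ⁺¹, since the A² factors cancel between numerator and denominator, ⟨r²⟩ = 3·b^2.
With b = 5.148, ⟨r^2⟩ = 79.506.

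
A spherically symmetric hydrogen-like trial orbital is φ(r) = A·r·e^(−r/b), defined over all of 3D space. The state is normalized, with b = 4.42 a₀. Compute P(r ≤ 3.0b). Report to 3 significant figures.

With dV = 4πr²dr, the probability is ∫|φ|² dV over r ≤ 3.0b.
Normalization gives A² = 1/(3·π·b^5).
Let u = r/b; then A², 4π and the length scale all cancel, so P = ∫_{0}^{3.0} u^4·e^(-2·u) du ÷ ∫_{0}^{∞} u^4·e^(-2·u) du.
An antiderivative of u^4·e^(-2·u) is -(u^4/2 + u^3 + 3·u^2/2 + 3·u/2 + 3/4)·e^(-2·u); evaluating from 0 to 3.0 gives 3/4 - 345·e^(-6)/4, while the full integral is 3/4.
This evaluates to P = 0.7149.

P ≈ 0.715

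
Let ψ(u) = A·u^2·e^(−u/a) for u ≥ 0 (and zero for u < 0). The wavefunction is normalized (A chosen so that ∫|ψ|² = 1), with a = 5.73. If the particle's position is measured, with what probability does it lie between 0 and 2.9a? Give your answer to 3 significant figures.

P ≈ 0.687

The probability is P = ∫ |ψ|² du over [0, 2.9a].
Since A² = 1/(3·a^5/4), this is the region integral divided by the full normalization integral.
Let t = u/a; then A² and the length scale cancel, so P = ∫_{0}^{2.9} t^4·e^(-2·t) dt ÷ ∫_{0}^{∞} t^4·e^(-2·t) dt.
An antiderivative of t^4·e^(-2·t) is -(t^4/2 + t^3 + 3·t^2/2 + 3·t/2 + 3/4)·e^(-2·t); evaluating from 0 to 2.9 gives ≈ 0.51546, while the full integral is 3/4.
Taking the ratio, P = 0.6873.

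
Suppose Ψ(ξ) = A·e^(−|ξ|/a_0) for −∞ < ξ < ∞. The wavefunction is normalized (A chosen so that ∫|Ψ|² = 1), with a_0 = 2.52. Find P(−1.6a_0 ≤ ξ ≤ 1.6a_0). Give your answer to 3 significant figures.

P ≈ 0.959

P = ∫_{−1.6a_0}^{1.6a_0} |Ψ(ξ)|² dξ.
The normalization integral ∫|Ψ|²dξ over the whole domain equals a_0·A², and A² cancels in the ratio.
By symmetry take twice the ξ ≥ 0 contribution in numerator and denominator; the 2's cancel. In terms of u = ξ/a_0 (A² and the length scale cancel between numerator and denominator), P = [∫_{0}^{1.6} e^(-2·u) du] / [∫_{0}^{∞} e^(-2·u) du].
With ∫ e^(-2·u) du = -e^(-2·u)/2 + C, the region integral is 1/2 - e^(-16/5)/2 and the full one is 1/2.
Taking the ratio, P = 0.9592.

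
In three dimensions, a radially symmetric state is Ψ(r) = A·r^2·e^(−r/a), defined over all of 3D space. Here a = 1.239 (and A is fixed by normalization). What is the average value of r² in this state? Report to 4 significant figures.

⟨r^2⟩ ≈ 21.49

⟨r²⟩ = ∫ r^2 |Ψ|² 4πr² dr over the full domain.
Evaluating both integrals, ⟨r²⟩ = 14·a^2.
Putting a = 1.239 gives 21.492.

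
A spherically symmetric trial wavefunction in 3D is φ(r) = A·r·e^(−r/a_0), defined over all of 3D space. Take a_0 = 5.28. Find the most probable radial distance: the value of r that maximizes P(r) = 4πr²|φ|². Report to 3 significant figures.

r ≈ 10.6

The maximum of P(r) = 4πr²|φ|² occurs where its derivative vanishes.
Solving yields r = 2·a_0.
With a_0 = 5.28, the most probable radial distance is 10.56.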